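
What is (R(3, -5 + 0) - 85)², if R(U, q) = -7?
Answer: 8464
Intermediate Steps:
(R(3, -5 + 0) - 85)² = (-7 - 85)² = (-92)² = 8464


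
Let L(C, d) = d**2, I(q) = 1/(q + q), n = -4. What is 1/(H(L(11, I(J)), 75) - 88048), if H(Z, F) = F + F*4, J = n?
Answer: -1/87673 ≈ -1.1406e-5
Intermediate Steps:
J = -4
I(q) = 1/(2*q)
H(Z, F) = 5*F (H(Z, F) = F + 4*F = 5*F)
1/(H(L(11, I(J)), 75) - 88048) = 1/(5*75 - 88048) = 1/(375 - 88048) = 1/(-87673) = -1/87673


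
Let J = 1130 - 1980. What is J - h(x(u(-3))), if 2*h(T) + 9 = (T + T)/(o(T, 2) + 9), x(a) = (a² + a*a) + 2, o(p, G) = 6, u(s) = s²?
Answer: -25693/30 ≈ -856.43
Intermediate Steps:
J = -850
x(a) = 2 + 2*a² (x(a) = (a² + a²) + 2 = 2*a² + 2 = 2 + 2*a²)
h(T) = -9/2 + T/15 (h(T) = -9/2 + ((T + T)/(6 + 9))/2 = -9/2 + ((2*T)/15)/2 = -9/2 + ((2*T)*(1/15))/2 = -9/2 + (2*T/15)/2 = -9/2 + T/15)
J - h(x(u(-3))) = -850 - (-9/2 + (2 + 2*((-3)²)²)/15) = -850 - (-9/2 + (2 + 2*9²)/15) = -850 - (-9/2 + (2 + 2*81)/15) = -850 - (-9/2 + (2 + 162)/15) = -850 - (-9/2 + (1/15)*164) = -850 - (-9/2 + 164/15) = -850 - 1*193/30 = -850 - 193/30 = -25693/30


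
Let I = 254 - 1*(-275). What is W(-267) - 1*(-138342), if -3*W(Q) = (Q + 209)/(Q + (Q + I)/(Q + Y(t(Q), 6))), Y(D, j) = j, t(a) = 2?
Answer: 9676879512/69949 ≈ 1.3834e+5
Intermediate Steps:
I = 529 (I = 254 + 275 = 529)
W(Q) = -(209 + Q)/(3*(Q + (529 + Q)/(6 + Q))) (W(Q) = -(Q + 209)/(3*(Q + (Q + 529)/(Q + 6))) = -(209 + Q)/(3*(Q + (529 + Q)/(6 + Q))))
W(-267) - 1*(-138342) = (-1254 - 1*(-267)**2 - 215*(-267))/(3*(529 + (-267)**2 + 7*(-267))) - 1*(-138342) = (-1254 - 1*71289 + 57405)/(3*(529 + 71289 - 1869)) + 138342 = (1/3)*(-1254 - 71289 + 57405)/69949 + 138342 = (1/3)*(1/69949)*(-15138) + 138342 = -5046/69949 + 138342 = 9676879512/69949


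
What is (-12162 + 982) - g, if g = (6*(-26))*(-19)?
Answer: -14144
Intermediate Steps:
g = 2964 (g = -156*(-19) = 2964)
(-12162 + 982) - g = (-12162 + 982) - 1*2964 = -11180 - 2964 = -14144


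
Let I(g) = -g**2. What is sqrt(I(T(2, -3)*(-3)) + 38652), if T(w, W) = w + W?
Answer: sqrt(38643) ≈ 196.58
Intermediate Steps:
T(w, W) = W + w
sqrt(I(T(2, -3)*(-3)) + 38652) = sqrt(-((-3 + 2)*(-3))**2 + 38652) = sqrt(-(-1*(-3))**2 + 38652) = sqrt(-1*3**2 + 38652) = sqrt(-1*9 + 38652) = sqrt(-9 + 38652) = sqrt(38643)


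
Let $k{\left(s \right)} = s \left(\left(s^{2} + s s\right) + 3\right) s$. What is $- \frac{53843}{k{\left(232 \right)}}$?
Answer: $- \frac{53843}{5794207424} \approx -9.2926 \cdot 10^{-6}$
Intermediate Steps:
$k{\left(s \right)} = s^{2} \left(3 + 2 s^{2}\right)$ ($k{\left(s \right)} = s \left(\left(s^{2} + s^{2}\right) + 3\right) s = s \left(2 s^{2} + 3\right) s = s \left(3 + 2 s^{2}\right) s = s^{2} \left(3 + 2 s^{2}\right)$)
$- \frac{53843}{k{\left(232 \right)}} = - \frac{53843}{232^{2} \left(3 + 2 \cdot 232^{2}\right)} = - \frac{53843}{53824 \left(3 + 2 \cdot 53824\right)} = - \frac{53843}{53824 \left(3 + 107648\right)} = - \frac{53843}{53824 \cdot 107651} = - \frac{53843}{5794207424}$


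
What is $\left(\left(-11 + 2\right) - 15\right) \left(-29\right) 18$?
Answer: $12528$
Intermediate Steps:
$\left(\left(-11 + 2\right) - 15\right) \left(-29\right) 18 = \left(-9 - 15\right) \left(-29\right) 18 = \left(-24\right) \left(-29\right) 18 = 696 \cdot 18 = 12528$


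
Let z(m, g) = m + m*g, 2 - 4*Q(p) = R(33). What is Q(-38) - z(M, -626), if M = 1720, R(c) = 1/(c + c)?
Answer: 283800131/264 ≈ 1.0750e+6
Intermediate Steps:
R(c) = 1/(2*c)
Q(p) = 131/264 (Q(p) = 1/2 - 1/(8*33) = 1/2 - 1/4*1/66 = 1/2 - 1/264 = 131/264)
z(m, g) = m + g*m
Q(-38) - z(M, -626) = 131/264 - 1720*(1 - 626) = 131/264 - 1720*(-625) = 131/264 - 1*(-1075000) = 131/264 + 1075000 = 283800131/264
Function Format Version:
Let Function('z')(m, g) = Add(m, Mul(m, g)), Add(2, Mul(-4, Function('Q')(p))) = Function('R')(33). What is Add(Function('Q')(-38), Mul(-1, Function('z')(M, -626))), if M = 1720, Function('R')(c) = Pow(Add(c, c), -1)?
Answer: Rational(283800131, 264) ≈ 1.0750e+6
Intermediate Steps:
Function('R')(c) = Mul(Rational(1, 2), Pow(c, -1)) (Function('R')(c) = Pow(Mul(2, c), -1) = Mul(Rational(1, 2), Pow(c, -1)))
Function('Q')(p) = Rational(131, 264) (Function('Q')(p) = Add(Rational(1, 2), Mul(Rational(-1, 4), Mul(Rational(1, 2), Pow(33, -1)))) = Add(Rational(1, 2), Mul(Rational(-1, 4), Mul(Rational(1, 2), Rational(1, 33)))) = Add(Rational(1, 2), Mul(Rational(-1, 4), Rational(1, 66))) = Add(Rational(1, 2), Rational(-1, 264)) = Rational(131, 264))
Function('z')(m, g) = Add(m, Mul(g, m))
Add(Function('Q')(-38), Mul(-1, Function('z')(M, -626))) = Add(Rational(131, 264), Mul(-1, Mul(1720, Add(1, -626)))) = Add(Rational(131, 264), Mul(-1, Mul(1720, -625))) = Add(Rational(131, 264), Mul(-1, -1075000)) = Add(Rational(131, 264), 1075000) = Rational(283800131, 264)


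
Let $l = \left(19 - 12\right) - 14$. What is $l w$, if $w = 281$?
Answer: $-1967$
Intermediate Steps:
$l = -7$ ($l = 7 - 14 = -7$)
$l w = \left(-7\right) 281 = -1967$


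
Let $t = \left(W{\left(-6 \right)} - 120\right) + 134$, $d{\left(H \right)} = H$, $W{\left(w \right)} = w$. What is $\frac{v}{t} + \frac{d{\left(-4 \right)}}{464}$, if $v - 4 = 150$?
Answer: $\frac{558}{29} \approx 19.241$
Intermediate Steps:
$v = 154$ ($v = 4 + 150 = 154$)
$t = 8$ ($t = \left(-6 - 120\right) + 134 = -126 + 134 = 8$)
$\frac{v}{t} + \frac{d{\left(-4 \right)}}{464} = \frac{154}{8} - \frac{4}{464} = 154 \cdot \frac{1}{8} - \frac{1}{116} = \frac{77}{4} - \frac{1}{116} = \frac{558}{29}$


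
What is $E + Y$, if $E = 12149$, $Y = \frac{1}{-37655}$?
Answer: $\frac{457470594}{37655} \approx 12149.0$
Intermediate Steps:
$Y = - \frac{1}{37655} \approx -2.6557 \cdot 10^{-5}$
$E + Y = 12149 - \frac{1}{37655} = \frac{457470594}{37655}$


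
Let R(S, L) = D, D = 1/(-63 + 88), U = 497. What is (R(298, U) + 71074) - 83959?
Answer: -322124/25 ≈ -12885.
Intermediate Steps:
D = 1/25 ≈ 0.040000
R(S, L) = 1/25
(R(298, U) + 71074) - 83959 = (1/25 + 71074) - 83959 = 1776851/25 - 83959 = -322124/25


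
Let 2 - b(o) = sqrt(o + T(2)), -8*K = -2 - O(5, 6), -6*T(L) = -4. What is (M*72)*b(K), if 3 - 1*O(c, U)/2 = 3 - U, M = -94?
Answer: -13536 + 1128*sqrt(87) ≈ -3014.7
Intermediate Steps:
O(c, U) = 2*U (O(c, U) = 6 - 2*(3 - U) = 6 + (-6 + 2*U) = 2*U)
T(L) = 2/3 (T(L) = -1/6*(-4) = 2/3)
K = 7/4 (K = -(-2 - 2*6)/8 = -(-2 - 1*12)/8 = -(-2 - 12)/8 = -1/8*(-14) = 7/4 ≈ 1.7500)
b(o) = 2 - sqrt(2/3 + o) (b(o) = 2 - sqrt(o + 2/3) = 2 - sqrt(2/3 + o))
(M*72)*b(K) = (-94*72)*(2 - sqrt(6 + 9*(7/4))/3) = -6768*(2 - sqrt(6 + 63/4)/3) = -6768*(2 - sqrt(87)/6) = -13536 + 1128*sqrt(87)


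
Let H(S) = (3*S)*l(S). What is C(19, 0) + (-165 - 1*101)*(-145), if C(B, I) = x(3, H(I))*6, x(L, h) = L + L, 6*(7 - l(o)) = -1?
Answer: 38606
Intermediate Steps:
l(o) = 43/6 (l(o) = 7 - 1/6*(-1) = 7 + 1/6 = 43/6)
H(S) = 43*S/2 (H(S) = (3*S)*(43/6) = 43*S/2)
x(L, h) = 2*L
C(B, I) = 36 (C(B, I) = (2*3)*6 = 6*6 = 36)
C(19, 0) + (-165 - 1*101)*(-145) = 36 + (-165 - 1*101)*(-145) = 36 + (-165 - 101)*(-145) = 36 - 266*(-145) = 36 + 38570 = 38606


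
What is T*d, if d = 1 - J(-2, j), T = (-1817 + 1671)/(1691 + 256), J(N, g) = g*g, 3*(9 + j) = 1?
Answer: 97382/17523 ≈ 5.5574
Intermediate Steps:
j = -26/3 (j = -9 + (⅓)*1 = -9 + ⅓ = -26/3 ≈ -8.6667)
J(N, g) = g²
T = -146/1947 ≈ -0.074987
d = -667/9 (d = 1 - (-26/3)² = 1 - 1*676/9 = 1 - 676/9 = -667/9 ≈ -74.111)
T*d = -146/1947*(-667/9) = 97382/17523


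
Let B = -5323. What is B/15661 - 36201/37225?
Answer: -765092536/582980725 ≈ -1.3124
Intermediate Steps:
B/15661 - 36201/37225 = -5323/15661 - 36201/37225 = -765092536/582980725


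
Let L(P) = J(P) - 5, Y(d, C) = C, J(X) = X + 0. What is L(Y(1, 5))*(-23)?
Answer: 0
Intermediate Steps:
J(X) = X
L(P) = -5 + P (L(P) = P - 5 = -5 + P)
L(Y(1, 5))*(-23) = (-5 + 5)*(-23) = 0*(-23) = 0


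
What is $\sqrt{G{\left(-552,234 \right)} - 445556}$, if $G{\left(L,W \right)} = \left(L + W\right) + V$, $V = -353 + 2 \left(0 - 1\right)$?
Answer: $9 i \sqrt{5509} \approx 668.0 i$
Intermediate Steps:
$V = -355$ ($V = -353 + 2 \left(-1\right) = -353 - 2 = -355$)
$G{\left(L,W \right)} = -355 + L + W$ ($G{\left(L,W \right)} = \left(L + W\right) - 355 = -355 + L + W$)
$\sqrt{G{\left(-552,234 \right)} - 445556} = \sqrt{\left(-355 - 552 + 234\right) - 445556} = \sqrt{-673 - 445556} = \sqrt{-446229} = 9 i \sqrt{5509}$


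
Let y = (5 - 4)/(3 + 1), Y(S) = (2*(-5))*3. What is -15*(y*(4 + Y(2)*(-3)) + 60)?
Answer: -2505/2 ≈ -1252.5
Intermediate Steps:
Y(S) = -30 (Y(S) = -10*3 = -30)
y = ¼ (y = 1/4 = 1*(¼) = ¼ ≈ 0.25000)
-15*(y*(4 + Y(2)*(-3)) + 60) = -15*((4 - 30*(-3))/4 + 60) = -15*((4 + 90)/4 + 60) = -15*((¼)*94 + 60) = -15*(47/2 + 60) = -15*167/2 = -2505/2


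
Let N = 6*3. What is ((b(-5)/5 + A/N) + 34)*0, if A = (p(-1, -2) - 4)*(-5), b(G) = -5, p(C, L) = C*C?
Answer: 0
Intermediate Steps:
p(C, L) = C²
A = 15 (A = ((-1)² - 4)*(-5) = (1 - 4)*(-5) = -3*(-5) = 15)
N = 18
((b(-5)/5 + A/N) + 34)*0 = ((-5/5 + 15/18) + 34)*0 = ((-5*⅕ + 15*(1/18)) + 34)*0 = ((-1 + ⅚) + 34)*0 = (-⅙ + 34)*0 = (203/6)*0 = 0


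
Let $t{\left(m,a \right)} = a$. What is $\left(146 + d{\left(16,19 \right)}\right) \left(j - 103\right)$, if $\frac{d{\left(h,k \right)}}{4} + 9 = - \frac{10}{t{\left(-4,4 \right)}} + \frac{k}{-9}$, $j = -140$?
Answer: $-22248$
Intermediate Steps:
$d{\left(h,k \right)} = -46 - \frac{4 k}{9}$ ($d{\left(h,k \right)} = -36 + 4 \left(- \frac{10}{4} + \frac{k}{-9}\right) = -36 + 4 \left(\left(-10\right) \frac{1}{4} + k \left(- \frac{1}{9}\right)\right) = -36 + 4 \left(- \frac{5}{2} - \frac{k}{9}\right) = -36 - \left(10 + \frac{4 k}{9}\right) = -46 - \frac{4 k}{9}$)
$\left(146 + d{\left(16,19 \right)}\right) \left(j - 103\right) = \left(146 - \frac{490}{9}\right) \left(-140 - 103\right) = \left(146 - \frac{490}{9}\right) \left(-243\right) = \frac{824}{9} \left(-243\right) = -22248$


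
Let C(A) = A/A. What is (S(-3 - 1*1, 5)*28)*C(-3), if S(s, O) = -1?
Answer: -28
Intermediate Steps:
C(A) = 1
(S(-3 - 1*1, 5)*28)*C(-3) = -1*28*1 = -28*1 = -28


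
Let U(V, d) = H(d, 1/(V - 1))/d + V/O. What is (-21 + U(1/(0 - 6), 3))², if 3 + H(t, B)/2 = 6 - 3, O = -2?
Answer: 63001/144 ≈ 437.51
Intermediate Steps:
H(t, B) = 0 (H(t, B) = -6 + 2*(6 - 3) = -6 + 2*3 = -6 + 6 = 0)
U(V, d) = -V/2 (U(V, d) = 0/d + V/(-2) = 0 + V*(-½) = 0 - V/2 = -V/2)
(-21 + U(1/(0 - 6), 3))² = (-21 - 1/(2*(0 - 6)))² = (-21 - ½/(-6))² = (-21 - ½*(-⅙))² = (-21 + 1/12)² = (-251/12)² = 63001/144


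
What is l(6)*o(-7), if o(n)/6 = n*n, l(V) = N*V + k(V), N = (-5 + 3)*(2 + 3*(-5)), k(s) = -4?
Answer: 44688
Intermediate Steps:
N = 26 (N = -2*(2 - 15) = -2*(-13) = 26)
l(V) = -4 + 26*V (l(V) = 26*V - 4 = -4 + 26*V)
o(n) = 6*n**2 (o(n) = 6*(n*n) = 6*n**2)
l(6)*o(-7) = (-4 + 26*6)*(6*(-7)**2) = (-4 + 156)*(6*49) = 152*294 = 44688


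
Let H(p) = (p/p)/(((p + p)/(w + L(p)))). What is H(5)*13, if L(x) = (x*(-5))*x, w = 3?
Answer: -793/5 ≈ -158.60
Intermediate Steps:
L(x) = -5*x² (L(x) = (-5*x)*x = -5*x²)
H(p) = (3 - 5*p²)/(2*p) (H(p) = (p/p)/(((p + p)/(3 - 5*p²))) = 1/((2*p)/(3 - 5*p²)) = 1/(2*p/(3 - 5*p²)) = 1*((3 - 5*p²)/(2*p)) = (3 - 5*p²)/(2*p))
H(5)*13 = ((½)*(3 - 5*5²)/5)*13 = ((½)*(⅕)*(3 - 5*25))*13 = ((½)*(⅕)*(3 - 125))*13 = ((½)*(⅕)*(-122))*13 = -61/5*13 = -793/5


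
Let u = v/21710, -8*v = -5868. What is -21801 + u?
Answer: -946597953/43420 ≈ -21801.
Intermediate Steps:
v = 1467/2 (v = -⅛*(-5868) = 1467/2 ≈ 733.50)
u = 1467/43420 (u = (1467/2)/21710 = (1467/2)*(1/21710) = 1467/43420 ≈ 0.033786)
-21801 + u = -21801 + 1467/43420 = -946597953/43420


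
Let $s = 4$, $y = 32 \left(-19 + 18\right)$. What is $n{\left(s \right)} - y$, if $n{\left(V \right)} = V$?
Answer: $36$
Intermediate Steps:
$y = -32$ ($y = 32 \left(-1\right) = -32$)
$n{\left(s \right)} - y = 4 - -32 = 4 + 32 = 36$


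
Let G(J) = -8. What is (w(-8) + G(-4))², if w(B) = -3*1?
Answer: 121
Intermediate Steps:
w(B) = -3
(w(-8) + G(-4))² = (-3 - 8)² = (-11)² = 121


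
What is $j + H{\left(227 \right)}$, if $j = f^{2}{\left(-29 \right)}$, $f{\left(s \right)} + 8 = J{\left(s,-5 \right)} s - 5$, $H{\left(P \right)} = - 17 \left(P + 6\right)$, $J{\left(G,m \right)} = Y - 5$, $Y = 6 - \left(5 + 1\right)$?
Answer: $13463$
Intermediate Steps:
$Y = 0$ ($Y = 6 - 6 = 0$)
$J{\left(G,m \right)} = -5$ ($J{\left(G,m \right)} = 0 - 5 = -5$)
$H{\left(P \right)} = -102 - 17 P$ ($H{\left(P \right)} = - 17 \left(6 + P\right) = -102 - 17 P$)
$f{\left(s \right)} = -13 - 5 s$ ($f{\left(s \right)} = -8 - \left(5 + 5 s\right) = -13 - 5 s$)
$j = 17424$ ($j = \left(-13 - -145\right)^{2} = \left(-13 + 145\right)^{2} = 132^{2} = 17424$)
$j + H{\left(227 \right)} = 17424 - 3961 = 13463$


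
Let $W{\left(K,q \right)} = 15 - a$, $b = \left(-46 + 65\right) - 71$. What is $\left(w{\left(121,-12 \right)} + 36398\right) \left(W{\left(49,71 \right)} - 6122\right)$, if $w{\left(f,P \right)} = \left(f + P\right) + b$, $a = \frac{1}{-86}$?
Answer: $- \frac{19146202455}{86} \approx -2.2263 \cdot 10^{8}$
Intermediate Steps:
$a = - \frac{1}{86} \approx -0.011628$
$b = -52$ ($b = 19 - 71 = -52$)
$W{\left(K,q \right)} = \frac{1291}{86}$ ($W{\left(K,q \right)} = 15 - - \frac{1}{86} = 15 + \frac{1}{86} = \frac{1291}{86}$)
$w{\left(f,P \right)} = -52 + P + f$ ($w{\left(f,P \right)} = \left(f + P\right) - 52 = \left(P + f\right) - 52 = -52 + P + f$)
$\left(w{\left(121,-12 \right)} + 36398\right) \left(W{\left(49,71 \right)} - 6122\right) = \left(\left(-52 - 12 + 121\right) + 36398\right) \left(\frac{1291}{86} - 6122\right) = \left(57 + 36398\right) \left(- \frac{525201}{86}\right) = 36455 \left(- \frac{525201}{86}\right) = - \frac{19146202455}{86}$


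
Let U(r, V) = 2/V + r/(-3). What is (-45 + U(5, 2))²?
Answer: 18769/9 ≈ 2085.4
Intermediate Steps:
U(r, V) = 2/V - r/3 (U(r, V) = 2/V + r*(-⅓) = 2/V - r/3)
(-45 + U(5, 2))² = (-45 + (2/2 - ⅓*5))² = (-45 + (2*(½) - 5/3))² = (-45 + (1 - 5/3))² = (-45 - ⅔)² = (-137/3)² = 18769/9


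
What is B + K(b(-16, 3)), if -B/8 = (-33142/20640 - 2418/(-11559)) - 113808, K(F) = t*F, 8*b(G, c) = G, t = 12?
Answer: 4525279192943/4970370 ≈ 9.1045e+5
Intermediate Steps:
b(G, c) = G/8
K(F) = 12*F
B = 4525398481823/4970370 (B = -8*((-33142/20640 - 2418/(-11559)) - 113808) = -8*((-33142*1/20640 - 2418*(-1/11559)) - 113808) = -8*((-16571/10320 + 806/3853) - 113808) = -8*(-55530143/39762960 - 113808) = -8*(-4525398481823/39762960) = 4525398481823/4970370 ≈ 9.1048e+5)
B + K(b(-16, 3)) = 4525398481823/4970370 + 12*((⅛)*(-16)) = 4525398481823/4970370 + 12*(-2) = 4525398481823/4970370 - 24 = 4525279192943/4970370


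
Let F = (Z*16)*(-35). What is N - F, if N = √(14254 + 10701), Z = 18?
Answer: 10080 + √24955 ≈ 10238.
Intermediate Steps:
N = √24955 ≈ 157.97
F = -10080 (F = (18*16)*(-35) = 288*(-35) = -10080)
N - F = √24955 - 1*(-10080) = √24955 + 10080 = 10080 + √24955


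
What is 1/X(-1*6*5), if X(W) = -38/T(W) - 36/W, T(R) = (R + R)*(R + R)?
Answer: 1800/2141 ≈ 0.84073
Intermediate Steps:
T(R) = 4*R² (T(R) = (2*R)*(2*R) = 4*R²)
X(W) = -36/W - 19/(2*W²) (X(W) = -38*1/(4*W²) - 36/W = -19/(2*W²) - 36/W = -36/W - 19/(2*W²))
1/X(-1*6*5) = 1/((-19 - 72*(-1*6)*5)/(2*(-1*6*5)²)) = 1/((-19 - (-432)*5)/(2*(-6*5)²)) = 1/((½)*(-19 - 72*(-30))/(-30)²) = 1/((½)*(1/900)*(-19 + 2160)) = 1/((½)*(1/900)*2141) = 1/(2141/1800) = 1800/2141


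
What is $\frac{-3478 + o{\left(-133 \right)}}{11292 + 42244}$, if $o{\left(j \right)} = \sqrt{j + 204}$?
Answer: $- \frac{1739}{26768} + \frac{\sqrt{71}}{53536} \approx -0.064808$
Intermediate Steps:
$o{\left(j \right)} = \sqrt{204 + j}$
$\frac{-3478 + o{\left(-133 \right)}}{11292 + 42244} = \frac{-3478 + \sqrt{204 - 133}}{11292 + 42244} = \frac{-3478 + \sqrt{71}}{53536} = \left(-3478 + \sqrt{71}\right) \frac{1}{53536} = - \frac{1739}{26768} + \frac{\sqrt{71}}{53536}$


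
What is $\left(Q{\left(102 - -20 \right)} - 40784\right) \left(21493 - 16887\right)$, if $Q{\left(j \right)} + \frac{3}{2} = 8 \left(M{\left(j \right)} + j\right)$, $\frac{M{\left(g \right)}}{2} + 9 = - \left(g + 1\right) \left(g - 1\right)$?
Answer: $-1280843389$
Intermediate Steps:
$M{\left(g \right)} = -18 - 2 \left(1 + g\right) \left(-1 + g\right)$ ($M{\left(g \right)} = -18 + 2 \left(- \left(g + 1\right) \left(g - 1\right)\right) = -18 + 2 \left(- \left(1 + g\right) \left(-1 + g\right)\right) = -18 - 2 \left(1 + g\right) \left(-1 + g\right)$)
$Q{\left(j \right)} = - \frac{259}{2} - 16 j^{2} + 8 j$ ($Q{\left(j \right)} = - \frac{3}{2} + 8 \left(\left(-16 - 2 j^{2}\right) + j\right) = - \frac{3}{2} + 8 \left(-16 + j - 2 j^{2}\right) = - \frac{3}{2} - \left(128 - 8 j + 16 j^{2}\right) = - \frac{259}{2} - 16 j^{2} + 8 j$)
$\left(Q{\left(102 - -20 \right)} - 40784\right) \left(21493 - 16887\right) = \left(\left(- \frac{259}{2} - 16 \left(102 - -20\right)^{2} + 8 \left(102 - -20\right)\right) - 40784\right) \left(21493 - 16887\right) = \left(\left(- \frac{259}{2} - 16 \left(102 + 20\right)^{2} + 8 \left(102 + 20\right)\right) - 40784\right) 4606 = \left(\left(- \frac{259}{2} - 16 \cdot 122^{2} + 8 \cdot 122\right) - 40784\right) 4606 = \left(\left(- \frac{259}{2} - 238144 + 976\right) - 40784\right) 4606 = \left(- \frac{474595}{2} - 40784\right) 4606 = \left(- \frac{556163}{2}\right) 4606 = -1280843389$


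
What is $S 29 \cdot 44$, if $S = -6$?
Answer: $-7656$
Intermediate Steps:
$S 29 \cdot 44 = \left(-6\right) 29 \cdot 44 = \left(-174\right) 44 = -7656$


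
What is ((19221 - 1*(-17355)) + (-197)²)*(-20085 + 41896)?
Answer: 1644222235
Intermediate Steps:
((19221 - 1*(-17355)) + (-197)²)*(-20085 + 41896) = ((19221 + 17355) + 38809)*21811 = (36576 + 38809)*21811 = 75385*21811 = 1644222235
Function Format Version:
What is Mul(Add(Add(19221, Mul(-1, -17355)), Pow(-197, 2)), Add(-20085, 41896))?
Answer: 1644222235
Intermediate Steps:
Mul(Add(Add(19221, Mul(-1, -17355)), Pow(-197, 2)), Add(-20085, 41896)) = Mul(Add(Add(19221, 17355), 38809), 21811) = Mul(Add(36576, 38809), 21811) = Mul(75385, 21811) = 1644222235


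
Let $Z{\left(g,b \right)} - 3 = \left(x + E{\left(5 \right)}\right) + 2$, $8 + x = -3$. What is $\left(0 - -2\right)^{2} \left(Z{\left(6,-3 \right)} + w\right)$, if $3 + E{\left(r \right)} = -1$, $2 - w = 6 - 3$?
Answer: $-44$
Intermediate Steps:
$x = -11$ ($x = -8 - 3 = -11$)
$w = -1$ ($w = 2 - \left(6 - 3\right) = 2 - 3 = -1$)
$E{\left(r \right)} = -4$ ($E{\left(r \right)} = -3 - 1 = -4$)
$Z{\left(g,b \right)} = -10$ ($Z{\left(g,b \right)} = 3 + \left(\left(-11 - 4\right) + 2\right) = 3 + \left(-15 + 2\right) = 3 - 13 = -10$)
$\left(0 - -2\right)^{2} \left(Z{\left(6,-3 \right)} + w\right) = \left(0 - -2\right)^{2} \left(-10 - 1\right) = \left(0 + 2\right)^{2} \left(-11\right) = 2^{2} \left(-11\right) = 4 \left(-11\right) = -44$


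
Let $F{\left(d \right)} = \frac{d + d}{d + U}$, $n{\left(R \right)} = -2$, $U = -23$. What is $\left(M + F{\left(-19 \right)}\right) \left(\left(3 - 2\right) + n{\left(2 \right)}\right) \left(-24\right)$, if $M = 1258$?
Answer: $\frac{211496}{7} \approx 30214.0$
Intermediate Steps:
$F{\left(d \right)} = \frac{2 d}{-23 + d}$ ($F{\left(d \right)} = \frac{d + d}{d - 23} = \frac{2 d}{-23 + d}$)
$\left(M + F{\left(-19 \right)}\right) \left(\left(3 - 2\right) + n{\left(2 \right)}\right) \left(-24\right) = \left(1258 + 2 \left(-19\right) \frac{1}{-23 - 19}\right) \left(\left(3 - 2\right) - 2\right) \left(-24\right) = \left(1258 + 2 \left(-19\right) \frac{1}{-42}\right) \left(1 - 2\right) \left(-24\right) = \left(1258 + 2 \left(-19\right) \left(- \frac{1}{42}\right)\right) \left(\left(-1\right) \left(-24\right)\right) = \left(1258 + \frac{19}{21}\right) 24 = \frac{26437}{21} \cdot 24 = \frac{211496}{7}$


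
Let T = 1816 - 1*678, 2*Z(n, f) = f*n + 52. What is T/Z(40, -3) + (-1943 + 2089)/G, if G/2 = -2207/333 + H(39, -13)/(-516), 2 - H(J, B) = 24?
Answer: -8402491/188581 ≈ -44.556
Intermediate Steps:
Z(n, f) = 26 + f*n/2 (Z(n, f) = (f*n + 52)/2 = (52 + f*n)/2 = 26 + f*n/2)
H(J, B) = -22 (H(J, B) = 2 - 1*24 = 2 - 24 = -22)
T = 1138 (T = 1816 - 678 = 1138)
G = -188581/14319 (G = 2*(-2207/333 - 22/(-516)) = 2*(-2207*1/333 - 22*(-1/516)) = 2*(-2207/333 + 11/258) = 2*(-188581/28638) = -188581/14319 ≈ -13.170)
T/Z(40, -3) + (-1943 + 2089)/G = 1138/(26 + (½)*(-3)*40) + (-1943 + 2089)/(-188581/14319) = 1138/(26 - 60) + 146*(-14319/188581) = 1138/(-34) - 2090574/188581 = 1138*(-1/34) - 2090574/188581 = -569/17 - 2090574/188581 = -8402491/188581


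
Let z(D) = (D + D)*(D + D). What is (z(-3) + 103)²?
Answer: 19321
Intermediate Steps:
z(D) = 4*D² (z(D) = (2*D)*(2*D) = 4*D²)
(z(-3) + 103)² = (4*(-3)² + 103)² = (4*9 + 103)² = (36 + 103)² = 139² = 19321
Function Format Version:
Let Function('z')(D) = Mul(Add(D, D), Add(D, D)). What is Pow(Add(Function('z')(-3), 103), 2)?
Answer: 19321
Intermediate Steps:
Function('z')(D) = Mul(4, Pow(D, 2)) (Function('z')(D) = Mul(Mul(2, D), Mul(2, D)) = Mul(4, Pow(D, 2)))
Pow(Add(Function('z')(-3), 103), 2) = Pow(Add(Mul(4, Pow(-3, 2)), 103), 2) = Pow(Add(Mul(4, 9), 103), 2) = Pow(Add(36, 103), 2) = Pow(139, 2) = 19321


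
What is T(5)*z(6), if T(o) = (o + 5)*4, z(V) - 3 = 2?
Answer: 200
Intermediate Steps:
z(V) = 5 (z(V) = 3 + 2 = 5)
T(o) = 20 + 4*o (T(o) = (5 + o)*4 = 20 + 4*o)
T(5)*z(6) = (20 + 4*5)*5 = (20 + 20)*5 = 40*5 = 200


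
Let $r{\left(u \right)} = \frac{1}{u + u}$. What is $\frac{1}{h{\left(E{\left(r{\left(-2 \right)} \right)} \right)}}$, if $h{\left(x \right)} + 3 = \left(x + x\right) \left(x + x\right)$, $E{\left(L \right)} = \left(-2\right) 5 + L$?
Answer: $\frac{4}{1669} \approx 0.0023966$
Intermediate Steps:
$r{\left(u \right)} = \frac{1}{2 u}$
$E{\left(L \right)} = -10 + L$
$h{\left(x \right)} = -3 + 4 x^{2}$ ($h{\left(x \right)} = -3 + \left(x + x\right) \left(x + x\right) = -3 + 2 x 2 x = -3 + 4 x^{2}$)
$\frac{1}{h{\left(E{\left(r{\left(-2 \right)} \right)} \right)}} = \frac{1}{-3 + 4 \left(-10 + \frac{1}{2 \left(-2\right)}\right)^{2}} = \frac{1}{-3 + 4 \left(-10 + \frac{1}{2} \left(- \frac{1}{2}\right)\right)^{2}} = \frac{1}{-3 + 4 \left(-10 - \frac{1}{4}\right)^{2}} = \frac{1}{-3 + 4 \left(- \frac{41}{4}\right)^{2}} = \frac{1}{-3 + 4 \cdot \frac{1681}{16}} = \frac{1}{-3 + \frac{1681}{4}} = \frac{1}{\frac{1669}{4}} = \frac{4}{1669}$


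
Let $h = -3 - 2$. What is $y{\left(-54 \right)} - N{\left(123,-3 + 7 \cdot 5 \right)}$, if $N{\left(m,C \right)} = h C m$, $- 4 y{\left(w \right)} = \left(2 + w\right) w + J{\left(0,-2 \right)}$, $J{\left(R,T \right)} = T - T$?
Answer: $18978$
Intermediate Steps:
$J{\left(R,T \right)} = 0$
$h = -5$ ($h = -3 - 2 = -5$)
$y{\left(w \right)} = - \frac{w \left(2 + w\right)}{4}$ ($y{\left(w \right)} = - \frac{\left(2 + w\right) w + 0}{4} = - \frac{w \left(2 + w\right) + 0}{4} = - \frac{w \left(2 + w\right)}{4}$)
$N{\left(m,C \right)} = - 5 C m$
$y{\left(-54 \right)} - N{\left(123,-3 + 7 \cdot 5 \right)} = \frac{1}{4} \left(-54\right) \left(-2 - -54\right) - \left(-5\right) \left(-3 + 7 \cdot 5\right) 123 = \frac{1}{4} \left(-54\right) \left(-2 + 54\right) - \left(-5\right) \left(-3 + 35\right) 123 = \frac{1}{4} \left(-54\right) 52 - \left(-5\right) 32 \cdot 123 = -702 - -19680 = -702 + 19680 = 18978$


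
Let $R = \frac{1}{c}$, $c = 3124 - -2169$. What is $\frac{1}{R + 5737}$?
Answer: $\frac{5293}{30365942} \approx 0.00017431$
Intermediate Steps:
$c = 5293$ ($c = 3124 + 2169 = 5293$)
$R = \frac{1}{5293} \approx 0.00018893$
$\frac{1}{R + 5737} = \frac{1}{\frac{1}{5293} + 5737} = \frac{1}{\frac{30365942}{5293}} = \frac{5293}{30365942}$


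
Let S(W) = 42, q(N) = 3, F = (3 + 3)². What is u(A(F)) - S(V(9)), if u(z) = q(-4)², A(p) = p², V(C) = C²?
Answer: -33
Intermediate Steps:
F = 36 (F = 6² = 36)
u(z) = 9 (u(z) = 3² = 9)
u(A(F)) - S(V(9)) = 9 - 1*42 = 9 - 42 = -33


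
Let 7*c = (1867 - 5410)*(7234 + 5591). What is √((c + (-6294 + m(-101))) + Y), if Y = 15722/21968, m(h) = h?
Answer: I*√9603183280146526/38444 ≈ 2549.1*I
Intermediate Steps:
c = -45438975/7 (c = ((1867 - 5410)*(7234 + 5591))/7 = (-3543*12825)/7 = (⅐)*(-45438975) = -45438975/7 ≈ -6.4913e+6)
Y = 7861/10984 (Y = 15722*(1/21968) = 7861/10984 ≈ 0.71568)
√((c + (-6294 + m(-101))) + Y) = √((-45438975/7 + (-6294 - 101)) + 7861/10984) = √((-45438975/7 - 6395) + 7861/10984) = √(-45483740/7 + 7861/10984) = √(-499593345133/76888) = I*√9603183280146526/38444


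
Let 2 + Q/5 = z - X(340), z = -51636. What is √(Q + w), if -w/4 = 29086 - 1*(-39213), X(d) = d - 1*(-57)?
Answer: I*√533371 ≈ 730.32*I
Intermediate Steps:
X(d) = 57 + d (X(d) = d + 57 = 57 + d)
Q = -260175 (Q = -10 + 5*(-51636 - (57 + 340)) = -10 + 5*(-51636 - 1*397) = -10 + 5*(-51636 - 397) = -10 + 5*(-52033) = -10 - 260165 = -260175)
w = -273196 (w = -4*(29086 - 1*(-39213)) = -4*(29086 + 39213) = -4*68299 = -273196)
√(Q + w) = √(-260175 - 273196) = √(-533371) = I*√533371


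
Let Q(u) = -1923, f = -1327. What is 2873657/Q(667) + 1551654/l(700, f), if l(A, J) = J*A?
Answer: -1336161908971/893137350 ≈ -1496.0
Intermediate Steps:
l(A, J) = A*J
2873657/Q(667) + 1551654/l(700, f) = 2873657/(-1923) + 1551654/((700*(-1327))) = 2873657*(-1/1923) + 1551654/(-928900) = -2873657/1923 + 1551654*(-1/928900) = -2873657/1923 - 775827/464450 = -1336161908971/893137350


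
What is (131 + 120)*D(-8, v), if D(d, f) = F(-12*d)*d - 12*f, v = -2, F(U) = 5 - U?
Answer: 188752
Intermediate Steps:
D(d, f) = -12*f + d*(5 + 12*d) (D(d, f) = (5 - (-3)*4*d)*d - 12*f = (5 - (-12)*d)*d - 12*f = (5 + 12*d)*d - 12*f = d*(5 + 12*d) - 12*f = -12*f + d*(5 + 12*d))
(131 + 120)*D(-8, v) = (131 + 120)*(-12*(-2) - 8*(5 + 12*(-8))) = 251*(24 - 8*(5 - 96)) = 251*(24 - 8*(-91)) = 251*(24 + 728) = 251*752 = 188752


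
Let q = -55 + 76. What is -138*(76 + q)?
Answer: -13386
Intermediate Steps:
q = 21
-138*(76 + q) = -138*(76 + 21) = -138*97 = -13386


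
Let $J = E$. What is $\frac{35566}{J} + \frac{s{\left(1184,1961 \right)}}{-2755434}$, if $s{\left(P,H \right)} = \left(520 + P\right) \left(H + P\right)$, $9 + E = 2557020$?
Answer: $- \frac{2267537790706}{1174279174629} \approx -1.931$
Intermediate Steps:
$E = 2557011$ ($E = -9 + 2557020 = 2557011$)
$J = 2557011$
$\frac{35566}{J} + \frac{s{\left(1184,1961 \right)}}{-2755434} = \frac{35566}{2557011} + \frac{1184^{2} + 520 \cdot 1961 + 520 \cdot 1184 + 1961 \cdot 1184}{-2755434} = 35566 \cdot \frac{1}{2557011} + \left(1401856 + 1019720 + 615680 + 2321824\right) \left(- \frac{1}{2755434}\right) = \frac{35566}{2557011} + 5359080 \left(- \frac{1}{2755434}\right) = \frac{35566}{2557011} - \frac{893180}{459239} = - \frac{2267537790706}{1174279174629}$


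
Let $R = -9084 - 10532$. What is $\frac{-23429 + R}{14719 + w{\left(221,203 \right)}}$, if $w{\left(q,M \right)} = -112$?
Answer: $- \frac{43045}{14607} \approx -2.9469$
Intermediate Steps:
$R = -19616$ ($R = -9084 - 10532 = -19616$)
$\frac{-23429 + R}{14719 + w{\left(221,203 \right)}} = \frac{-23429 - 19616}{14719 - 112} = - \frac{43045}{14607}$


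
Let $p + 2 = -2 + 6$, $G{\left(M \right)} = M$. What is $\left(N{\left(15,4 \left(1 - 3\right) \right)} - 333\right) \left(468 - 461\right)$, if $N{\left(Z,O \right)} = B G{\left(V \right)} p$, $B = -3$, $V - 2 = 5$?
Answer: $-2625$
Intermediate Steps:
$V = 7$ ($V = 2 + 5 = 7$)
$p = 2$ ($p = -2 + \left(-2 + 6\right) = -2 + 4 = 2$)
$N{\left(Z,O \right)} = -42$ ($N{\left(Z,O \right)} = \left(-3\right) 7 \cdot 2 = \left(-21\right) 2 = -42$)
$\left(N{\left(15,4 \left(1 - 3\right) \right)} - 333\right) \left(468 - 461\right) = \left(-42 - 333\right) \left(468 - 461\right) = \left(-375\right) 7 = -2625$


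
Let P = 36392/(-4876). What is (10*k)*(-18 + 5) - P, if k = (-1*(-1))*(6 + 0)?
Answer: -941722/1219 ≈ -772.54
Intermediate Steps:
k = 6 (k = 1*6 = 6)
P = -9098/1219 (P = 36392*(-1/4876) = -9098/1219 ≈ -7.4635)
(10*k)*(-18 + 5) - P = (10*6)*(-18 + 5) - 1*(-9098/1219) = 60*(-13) + 9098/1219 = -780 + 9098/1219 = -941722/1219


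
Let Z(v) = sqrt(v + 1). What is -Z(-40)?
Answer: -I*sqrt(39) ≈ -6.245*I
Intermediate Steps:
Z(v) = sqrt(1 + v)
-Z(-40) = -sqrt(1 - 40) = -sqrt(-39) = -I*sqrt(39)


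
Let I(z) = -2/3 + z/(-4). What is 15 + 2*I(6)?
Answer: 32/3 ≈ 10.667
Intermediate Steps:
I(z) = -2/3 - z/4 (I(z) = -2*1/3 + z*(-1/4) = -2/3 - z/4)
15 + 2*I(6) = 15 + 2*(-2/3 - 1/4*6) = 15 + 2*(-2/3 - 3/2) = 15 + 2*(-13/6) = 15 - 13/3 = 32/3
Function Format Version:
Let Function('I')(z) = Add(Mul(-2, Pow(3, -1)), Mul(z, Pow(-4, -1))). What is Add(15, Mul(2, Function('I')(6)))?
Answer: Rational(32, 3) ≈ 10.667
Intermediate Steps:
Function('I')(z) = Add(Rational(-2, 3), Mul(Rational(-1, 4), z)) (Function('I')(z) = Add(Mul(-2, Rational(1, 3)), Mul(z, Rational(-1, 4))) = Add(Rational(-2, 3), Mul(Rational(-1, 4), z)))
Add(15, Mul(2, Function('I')(6))) = Add(15, Mul(2, Add(Rational(-2, 3), Mul(Rational(-1, 4), 6)))) = Add(15, Mul(2, Add(Rational(-2, 3), Rational(-3, 2)))) = Add(15, Mul(2, Rational(-13, 6))) = Add(15, Rational(-13, 3)) = Rational(32, 3)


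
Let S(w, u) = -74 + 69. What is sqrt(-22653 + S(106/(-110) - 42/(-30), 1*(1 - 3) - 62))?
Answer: I*sqrt(22658) ≈ 150.53*I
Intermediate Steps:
S(w, u) = -5
sqrt(-22653 + S(106/(-110) - 42/(-30), 1*(1 - 3) - 62)) = sqrt(-22653 - 5) = sqrt(-22658) = I*sqrt(22658)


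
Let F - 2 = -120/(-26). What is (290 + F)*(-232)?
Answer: -894592/13 ≈ -68815.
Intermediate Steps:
F = 86/13 (F = 2 - 120/(-26) = 2 - 120*(-1/26) = 2 + 60/13 = 86/13 ≈ 6.6154)
(290 + F)*(-232) = (290 + 86/13)*(-232) = (3856/13)*(-232) = -894592/13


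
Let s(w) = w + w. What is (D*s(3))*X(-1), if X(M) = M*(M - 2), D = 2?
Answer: 36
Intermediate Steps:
s(w) = 2*w
X(M) = M*(-2 + M)
(D*s(3))*X(-1) = (2*(2*3))*(-(-2 - 1)) = (2*6)*(-1*(-3)) = 12*3 = 36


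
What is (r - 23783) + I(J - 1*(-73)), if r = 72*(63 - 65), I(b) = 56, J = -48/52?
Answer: -23871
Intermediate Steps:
J = -12/13 (J = -48*1/52 = -12/13 ≈ -0.92308)
r = -144 (r = 72*(-2) = -144)
(r - 23783) + I(J - 1*(-73)) = (-144 - 23783) + 56 = -23927 + 56 = -23871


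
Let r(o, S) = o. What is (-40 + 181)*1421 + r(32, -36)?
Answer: 200393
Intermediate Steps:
(-40 + 181)*1421 + r(32, -36) = (-40 + 181)*1421 + 32 = 141*1421 + 32 = 200361 + 32 = 200393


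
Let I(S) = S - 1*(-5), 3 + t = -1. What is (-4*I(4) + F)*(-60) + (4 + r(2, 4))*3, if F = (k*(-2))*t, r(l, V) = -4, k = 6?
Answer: -720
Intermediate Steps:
t = -4 (t = -3 - 1 = -4)
I(S) = 5 + S (I(S) = S + 5 = 5 + S)
F = 48 (F = (6*(-2))*(-4) = -12*(-4) = 48)
(-4*I(4) + F)*(-60) + (4 + r(2, 4))*3 = (-4*(5 + 4) + 48)*(-60) + (4 - 4)*3 = (-4*9 + 48)*(-60) + 0*3 = (-36 + 48)*(-60) + 0 = 12*(-60) + 0 = -720 + 0 = -720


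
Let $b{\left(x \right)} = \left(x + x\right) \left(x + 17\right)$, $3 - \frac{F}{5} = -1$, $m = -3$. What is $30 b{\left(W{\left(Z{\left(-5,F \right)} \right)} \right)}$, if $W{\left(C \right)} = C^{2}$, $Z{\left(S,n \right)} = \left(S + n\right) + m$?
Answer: $1391040$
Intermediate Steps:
$F = 20$ ($F = 15 - -5 = 15 + 5 = 20$)
$Z{\left(S,n \right)} = -3 + S + n$ ($Z{\left(S,n \right)} = \left(S + n\right) - 3 = -3 + S + n$)
$b{\left(x \right)} = 2 x \left(17 + x\right)$
$30 b{\left(W{\left(Z{\left(-5,F \right)} \right)} \right)} = 30 \cdot 2 \left(-3 - 5 + 20\right)^{2} \left(17 + \left(-3 - 5 + 20\right)^{2}\right) = 30 \cdot 2 \cdot 12^{2} \left(17 + 12^{2}\right) = 30 \cdot 2 \cdot 144 \left(17 + 144\right) = 30 \cdot 2 \cdot 144 \cdot 161 = 30 \cdot 46368 = 1391040$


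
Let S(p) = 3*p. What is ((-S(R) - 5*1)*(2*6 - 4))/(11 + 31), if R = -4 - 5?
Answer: 88/21 ≈ 4.1905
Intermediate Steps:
R = -9
((-S(R) - 5*1)*(2*6 - 4))/(11 + 31) = ((-3*(-9) - 5*1)*(2*6 - 4))/(11 + 31) = ((-1*(-27) - 5)*(12 - 4))/42 = ((27 - 5)*8)*(1/42) = (22*8)*(1/42) = 176*(1/42) = 88/21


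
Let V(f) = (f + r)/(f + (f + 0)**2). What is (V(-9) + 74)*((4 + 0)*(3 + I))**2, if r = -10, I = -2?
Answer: 10618/9 ≈ 1179.8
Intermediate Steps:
V(f) = (-10 + f)/(f + f**2) (V(f) = (f - 10)/(f + (f + 0)**2) = (-10 + f)/(f + f**2))
(V(-9) + 74)*((4 + 0)*(3 + I))**2 = ((-10 - 9)/((-9)*(1 - 9)) + 74)*((4 + 0)*(3 - 2))**2 = (-1/9*(-19)/(-8) + 74)*(4*1)**2 = (-1/9*(-1/8)*(-19) + 74)*4**2 = (-19/72 + 74)*16 = (5309/72)*16 = 10618/9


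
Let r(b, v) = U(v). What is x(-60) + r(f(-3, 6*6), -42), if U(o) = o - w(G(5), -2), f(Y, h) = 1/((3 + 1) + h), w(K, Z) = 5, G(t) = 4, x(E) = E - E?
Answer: -47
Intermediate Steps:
x(E) = 0
f(Y, h) = 1/(4 + h)
U(o) = -5 + o (U(o) = o - 1*5 = o - 5 = -5 + o)
r(b, v) = -5 + v
x(-60) + r(f(-3, 6*6), -42) = 0 + (-5 - 42) = 0 - 47 = -47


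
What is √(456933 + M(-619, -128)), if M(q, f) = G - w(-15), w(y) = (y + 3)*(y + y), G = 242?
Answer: √456815 ≈ 675.88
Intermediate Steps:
w(y) = 2*y*(3 + y) (w(y) = (3 + y)*(2*y) = 2*y*(3 + y))
M(q, f) = -118 (M(q, f) = 242 - 2*(-15)*(3 - 15) = 242 - 2*(-15)*(-12) = 242 - 1*360 = 242 - 360 = -118)
√(456933 + M(-619, -128)) = √(456933 - 118) = √456815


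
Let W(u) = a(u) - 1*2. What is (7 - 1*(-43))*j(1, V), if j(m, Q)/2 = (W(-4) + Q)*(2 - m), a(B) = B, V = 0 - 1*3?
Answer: -900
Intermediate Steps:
V = -3 (V = 0 - 3 = -3)
W(u) = -2 + u (W(u) = u - 1*2 = u - 2 = -2 + u)
j(m, Q) = 2*(-6 + Q)*(2 - m) (j(m, Q) = 2*(((-2 - 4) + Q)*(2 - m)) = 2*((-6 + Q)*(2 - m)) = 2*(-6 + Q)*(2 - m))
(7 - 1*(-43))*j(1, V) = (7 - 1*(-43))*(-24 + 4*(-3) + 12*1 - 2*(-3)*1) = (7 + 43)*(-24 - 12 + 12 + 6) = 50*(-18) = -900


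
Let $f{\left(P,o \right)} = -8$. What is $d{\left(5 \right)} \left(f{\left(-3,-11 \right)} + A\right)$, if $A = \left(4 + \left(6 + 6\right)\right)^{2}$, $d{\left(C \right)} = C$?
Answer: $1240$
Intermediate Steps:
$A = 256$ ($A = \left(4 + 12\right)^{2} = 16^{2} = 256$)
$d{\left(5 \right)} \left(f{\left(-3,-11 \right)} + A\right) = 5 \left(-8 + 256\right) = 5 \cdot 248 = 1240$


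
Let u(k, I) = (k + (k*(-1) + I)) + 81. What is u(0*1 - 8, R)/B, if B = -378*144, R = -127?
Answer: 23/27216 ≈ 0.00084509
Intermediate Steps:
B = -54432
u(k, I) = 81 + I (u(k, I) = (k + (-k + I)) + 81 = (k + (I - k)) + 81 = I + 81 = 81 + I)
u(0*1 - 8, R)/B = (81 - 127)/(-54432) = -46*(-1/54432) = 23/27216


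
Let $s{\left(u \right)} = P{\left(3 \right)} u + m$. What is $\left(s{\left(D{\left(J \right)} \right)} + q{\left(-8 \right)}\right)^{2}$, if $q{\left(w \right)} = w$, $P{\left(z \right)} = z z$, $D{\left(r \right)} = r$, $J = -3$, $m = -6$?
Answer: $1681$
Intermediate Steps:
$P{\left(z \right)} = z^{2}$
$s{\left(u \right)} = -6 + 9 u$ ($s{\left(u \right)} = 3^{2} u - 6 = 9 u - 6 = -6 + 9 u$)
$\left(s{\left(D{\left(J \right)} \right)} + q{\left(-8 \right)}\right)^{2} = \left(\left(-6 + 9 \left(-3\right)\right) - 8\right)^{2} = \left(\left(-6 - 27\right) - 8\right)^{2} = \left(-33 - 8\right)^{2} = \left(-41\right)^{2} = 1681$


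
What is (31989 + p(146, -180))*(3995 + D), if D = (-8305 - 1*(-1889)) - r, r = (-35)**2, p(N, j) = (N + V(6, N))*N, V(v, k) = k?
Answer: -272068166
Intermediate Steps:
p(N, j) = 2*N**2 (p(N, j) = (N + N)*N = (2*N)*N = 2*N**2)
r = 1225
D = -7641 (D = (-8305 - 1*(-1889)) - 1*1225 = (-8305 + 1889) - 1225 = -6416 - 1225 = -7641)
(31989 + p(146, -180))*(3995 + D) = (31989 + 2*146**2)*(3995 - 7641) = (31989 + 2*21316)*(-3646) = (31989 + 42632)*(-3646) = 74621*(-3646) = -272068166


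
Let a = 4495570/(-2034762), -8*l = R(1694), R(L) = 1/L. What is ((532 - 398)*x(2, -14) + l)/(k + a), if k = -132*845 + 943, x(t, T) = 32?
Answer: -4547769373575/117299371695968 ≈ -0.038771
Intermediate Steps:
l = -1/13552 (l = -1/8/1694 = -1/8*1/1694 = -1/13552 ≈ -7.3790e-5)
k = -110597 (k = -111540 + 943 = -110597)
a = -2247785/1017381 (a = 4495570*(-1/2034762) = -2247785/1017381 ≈ -2.2094)
((532 - 398)*x(2, -14) + l)/(k + a) = ((532 - 398)*32 - 1/13552)/(-110597 - 2247785/1017381) = (134*32 - 1/13552)/(-112521534242/1017381) = (4288 - 1/13552)*(-1017381/112521534242) = (58110975/13552)*(-1017381/112521534242) = -4547769373575/117299371695968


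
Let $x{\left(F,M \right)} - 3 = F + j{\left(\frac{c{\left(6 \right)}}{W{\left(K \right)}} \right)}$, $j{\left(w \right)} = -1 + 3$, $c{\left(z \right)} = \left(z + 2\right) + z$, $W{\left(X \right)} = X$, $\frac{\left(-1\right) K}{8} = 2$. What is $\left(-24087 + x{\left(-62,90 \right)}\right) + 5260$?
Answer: $-18884$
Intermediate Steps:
$K = -16$ ($K = \left(-8\right) 2 = -16$)
$c{\left(z \right)} = 2 + 2 z$ ($c{\left(z \right)} = \left(2 + z\right) + z = 2 + 2 z$)
$j{\left(w \right)} = 2$
$x{\left(F,M \right)} = 5 + F$ ($x{\left(F,M \right)} = 3 + \left(F + 2\right) = 3 + \left(2 + F\right) = 5 + F$)
$\left(-24087 + x{\left(-62,90 \right)}\right) + 5260 = \left(-24087 + \left(5 - 62\right)\right) + 5260 = \left(-24087 - 57\right) + 5260 = -24144 + 5260 = -18884$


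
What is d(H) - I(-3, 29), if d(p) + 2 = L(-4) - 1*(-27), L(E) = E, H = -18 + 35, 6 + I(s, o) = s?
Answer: 30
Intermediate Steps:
I(s, o) = -6 + s
H = 17
d(p) = 21 (d(p) = -2 + (-4 - 1*(-27)) = -2 + (-4 + 27) = -2 + 23 = 21)
d(H) - I(-3, 29) = 21 - (-6 - 3) = 21 - 1*(-9) = 21 + 9 = 30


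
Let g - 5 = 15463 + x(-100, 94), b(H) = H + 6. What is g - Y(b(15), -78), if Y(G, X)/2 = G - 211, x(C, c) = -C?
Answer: 15948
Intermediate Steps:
b(H) = 6 + H
Y(G, X) = -422 + 2*G (Y(G, X) = 2*(G - 211) = 2*(-211 + G) = -422 + 2*G)
g = 15568 (g = 5 + (15463 - 1*(-100)) = 5 + (15463 + 100) = 5 + 15563 = 15568)
g - Y(b(15), -78) = 15568 - (-422 + 2*(6 + 15)) = 15568 - (-422 + 2*21) = 15568 - (-422 + 42) = 15568 - 1*(-380) = 15568 + 380 = 15948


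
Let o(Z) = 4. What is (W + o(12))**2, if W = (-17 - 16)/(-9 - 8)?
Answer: 10201/289 ≈ 35.298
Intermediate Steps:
W = 33/17 (W = -33/(-17) = -33*(-1/17) = 33/17 ≈ 1.9412)
(W + o(12))**2 = (33/17 + 4)**2 = (101/17)**2 = 10201/289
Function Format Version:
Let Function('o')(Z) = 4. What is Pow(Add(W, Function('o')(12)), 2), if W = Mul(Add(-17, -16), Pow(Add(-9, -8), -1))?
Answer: Rational(10201, 289) ≈ 35.298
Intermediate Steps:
W = Rational(33, 17) (W = Mul(-33, Pow(-17, -1)) = Mul(-33, Rational(-1, 17)) = Rational(33, 17) ≈ 1.9412)
Pow(Add(W, Function('o')(12)), 2) = Pow(Add(Rational(33, 17), 4), 2) = Pow(Rational(101, 17), 2) = Rational(10201, 289)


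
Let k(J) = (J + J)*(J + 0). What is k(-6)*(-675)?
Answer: -48600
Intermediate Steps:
k(J) = 2*J**2 (k(J) = (2*J)*J = 2*J**2)
k(-6)*(-675) = (2*(-6)**2)*(-675) = (2*36)*(-675) = 72*(-675) = -48600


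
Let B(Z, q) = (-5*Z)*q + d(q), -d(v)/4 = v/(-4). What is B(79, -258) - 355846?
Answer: -254194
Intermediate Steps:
d(v) = v (d(v) = -4*v/(-4) = -4*v*(-1)/4 = -(-1)*v = v)
B(Z, q) = q - 5*Z*q (B(Z, q) = (-5*Z)*q + q = -5*Z*q + q = q - 5*Z*q)
B(79, -258) - 355846 = -258*(1 - 5*79) - 355846 = -258*(1 - 395) - 355846 = -258*(-394) - 355846 = 101652 - 355846 = -254194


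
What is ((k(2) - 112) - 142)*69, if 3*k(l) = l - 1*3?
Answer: -17549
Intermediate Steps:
k(l) = -1 + l/3 (k(l) = (l - 1*3)/3 = (l - 3)/3 = (-3 + l)/3 = -1 + l/3)
((k(2) - 112) - 142)*69 = (((-1 + (⅓)*2) - 112) - 142)*69 = (((-1 + ⅔) - 112) - 142)*69 = ((-⅓ - 112) - 142)*69 = (-337/3 - 142)*69 = -763/3*69 = -17549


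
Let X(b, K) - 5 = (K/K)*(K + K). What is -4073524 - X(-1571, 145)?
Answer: -4073819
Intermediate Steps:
X(b, K) = 5 + 2*K (X(b, K) = 5 + (K/K)*(K + K) = 5 + 1*(2*K) = 5 + 2*K)
-4073524 - X(-1571, 145) = -4073524 - (5 + 2*145) = -4073524 - (5 + 290) = -4073524 - 1*295 = -4073524 - 295 = -4073819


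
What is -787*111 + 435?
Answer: -86922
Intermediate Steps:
-787*111 + 435 = -87357 + 435 = -86922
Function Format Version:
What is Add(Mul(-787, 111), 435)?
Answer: -86922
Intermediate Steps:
Add(Mul(-787, 111), 435) = Add(-87357, 435) = -86922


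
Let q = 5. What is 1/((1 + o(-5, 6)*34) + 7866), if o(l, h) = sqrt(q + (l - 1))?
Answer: 7867/61890845 - 34*I/61890845 ≈ 0.00012711 - 5.4935e-7*I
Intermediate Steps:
o(l, h) = sqrt(4 + l) (o(l, h) = sqrt(5 + (l - 1)) = sqrt(5 + (-1 + l)) = sqrt(4 + l))
1/((1 + o(-5, 6)*34) + 7866) = 1/((1 + sqrt(4 - 5)*34) + 7866) = 1/((1 + sqrt(-1)*34) + 7866) = 1/((1 + I*34) + 7866) = 1/((1 + 34*I) + 7866) = 1/(7867 + 34*I) = (7867 - 34*I)/61890845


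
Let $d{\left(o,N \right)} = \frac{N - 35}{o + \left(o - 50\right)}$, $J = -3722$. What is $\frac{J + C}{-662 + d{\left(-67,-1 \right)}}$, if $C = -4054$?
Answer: $\frac{357696}{30443} \approx 11.75$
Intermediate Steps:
$d{\left(o,N \right)} = \frac{-35 + N}{-50 + 2 o}$ ($d{\left(o,N \right)} = \frac{-35 + N}{o + \left(-50 + o\right)} = \frac{-35 + N}{-50 + 2 o}$)
$\frac{J + C}{-662 + d{\left(-67,-1 \right)}} = \frac{-3722 - 4054}{-662 + \frac{-35 - 1}{2 \left(-25 - 67\right)}} = - \frac{7776}{-662 + \frac{1}{2} \frac{1}{-92} \left(-36\right)} = - \frac{7776}{-662 + \frac{1}{2} \left(- \frac{1}{92}\right) \left(-36\right)} = - \frac{7776}{-662 + \frac{9}{46}} = - \frac{7776}{- \frac{30443}{46}} = \left(-7776\right) \left(- \frac{46}{30443}\right) = \frac{357696}{30443}$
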